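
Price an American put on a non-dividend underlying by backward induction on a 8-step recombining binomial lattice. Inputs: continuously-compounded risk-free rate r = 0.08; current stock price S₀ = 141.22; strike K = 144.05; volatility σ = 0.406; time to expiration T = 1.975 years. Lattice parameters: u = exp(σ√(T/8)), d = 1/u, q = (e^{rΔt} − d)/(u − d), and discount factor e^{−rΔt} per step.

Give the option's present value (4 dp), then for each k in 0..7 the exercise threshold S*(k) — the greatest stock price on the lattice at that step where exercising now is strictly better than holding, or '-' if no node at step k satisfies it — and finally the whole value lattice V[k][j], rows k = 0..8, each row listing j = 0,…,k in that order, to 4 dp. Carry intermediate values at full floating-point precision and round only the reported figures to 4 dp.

Δt=0.24688  u=1.22351  d=0.81732  q=0.49884  discount=0.98044
step 8 (expiry): payoffs max(K−S,0) = 115.9294 101.9539 81.0327 49.7139 2.8300 0.0000 0.0000 0.0000 0.0000
step 7: (k=7,j=0): S=34.4059, (K−S)⁺=109.6441, hold=106.8270 ⇒ V=109.6441 exercise | (k=7,j=1): S=51.5052, (K−S)⁺=92.5448, hold=89.7277 ⇒ V=92.5448 exercise | (k=7,j=2): S=77.1026, (K−S)⁺=66.9474, hold=64.1303 ⇒ V=66.9474 exercise | (k=7,j=3): S=115.4216, (K−S)⁺=28.6284, hold=25.8113 ⇒ V=28.6284 exercise | (k=7,j=4): S=172.7847, (K−S)⁺=0.0000, hold=1.3905 ⇒ V=1.3905 continue | (k=7,j=5): S=258.6565, (K−S)⁺=0.0000, hold=0.0000 ⇒ V=0.0000 continue | (k=7,j=6): S=387.2054, (K−S)⁺=0.0000, hold=0.0000 ⇒ V=0.0000 continue | (k=7,j=7): S=579.6415, (K−S)⁺=0.0000, hold=0.0000 ⇒ V=0.0000 continue  boundary S*=115.4216
step 6: (k=6,j=0): S=42.0961, (K−S)⁺=101.9539, hold=99.1368 ⇒ V=101.9539 exercise | (k=6,j=1): S=63.0173, (K−S)⁺=81.0327, hold=78.2156 ⇒ V=81.0327 exercise | (k=6,j=2): S=94.3361, (K−S)⁺=49.7139, hold=46.8968 ⇒ V=49.7139 exercise | (k=6,j=3): S=141.2200, (K−S)⁺=2.8300, hold=14.7468 ⇒ V=14.7468 continue | (k=6,j=4): S=211.4045, (K−S)⁺=0.0000, hold=0.6832 ⇒ V=0.6832 continue | (k=6,j=5): S=316.4699, (K−S)⁺=0.0000, hold=0.0000 ⇒ V=0.0000 continue | (k=6,j=6): S=473.7513, (K−S)⁺=0.0000, hold=0.0000 ⇒ V=0.0000 continue  boundary S*=94.3361
step 5: (k=5,j=0): S=51.5052, (K−S)⁺=92.5448, hold=89.7277 ⇒ V=92.5448 exercise | (k=5,j=1): S=77.1026, (K−S)⁺=66.9474, hold=64.1303 ⇒ V=66.9474 exercise | (k=5,j=2): S=115.4216, (K−S)⁺=28.6284, hold=31.6397 ⇒ V=31.6397 continue | (k=5,j=3): S=172.7847, (K−S)⁺=0.0000, hold=7.5801 ⇒ V=7.5801 continue | (k=5,j=4): S=258.6565, (K−S)⁺=0.0000, hold=0.3357 ⇒ V=0.3357 continue | (k=5,j=5): S=387.2054, (K−S)⁺=0.0000, hold=0.0000 ⇒ V=0.0000 continue  boundary S*=77.1026
step 4: (k=4,j=0): S=63.0173, (K−S)⁺=81.0327, hold=78.2156 ⇒ V=81.0327 exercise | (k=4,j=1): S=94.3361, (K−S)⁺=49.7139, hold=48.3696 ⇒ V=49.7139 exercise | (k=4,j=2): S=141.2200, (K−S)⁺=2.8300, hold=19.2537 ⇒ V=19.2537 continue | (k=4,j=3): S=211.4045, (K−S)⁺=0.0000, hold=3.8887 ⇒ V=3.8887 continue | (k=4,j=4): S=316.4699, (K−S)⁺=0.0000, hold=0.1650 ⇒ V=0.1650 continue  boundary S*=94.3361
step 3: (k=3,j=0): S=77.1026, (K−S)⁺=66.9474, hold=64.1303 ⇒ V=66.9474 exercise | (k=3,j=1): S=115.4216, (K−S)⁺=28.6284, hold=33.8439 ⇒ V=33.8439 continue | (k=3,j=2): S=172.7847, (K−S)⁺=0.0000, hold=11.3623 ⇒ V=11.3623 continue | (k=3,j=3): S=258.6565, (K−S)⁺=0.0000, hold=1.9914 ⇒ V=1.9914 continue  boundary S*=77.1026
step 2: (k=2,j=0): S=94.3361, (K−S)⁺=49.7139, hold=49.4476 ⇒ V=49.7139 exercise | (k=2,j=1): S=141.2200, (K−S)⁺=2.8300, hold=22.1866 ⇒ V=22.1866 continue | (k=2,j=2): S=211.4045, (K−S)⁺=0.0000, hold=6.5569 ⇒ V=6.5569 continue  boundary S*=94.3361
step 1: (k=1,j=0): S=115.4216, (K−S)⁺=28.6284, hold=35.2784 ⇒ V=35.2784 continue | (k=1,j=1): S=172.7847, (K−S)⁺=0.0000, hold=14.1084 ⇒ V=14.1084 continue  boundary S*=-
step 0: (k=0,j=0): S=141.2200, (K−S)⁺=2.8300, hold=24.2345 ⇒ V=24.2345 continue  boundary S*=-

price = 24.2345
boundary = - - 94.3361 77.1026 94.3361 77.1026 94.3361 115.4216
tree:
24.2345
35.2784 14.1084
49.7139 22.1866 6.5569
66.9474 33.8439 11.3623 1.9914
81.0327 49.7139 19.2537 3.8887 0.1650
92.5448 66.9474 31.6397 7.5801 0.3357 0.0000
101.9539 81.0327 49.7139 14.7468 0.6832 0.0000 0.0000
109.6441 92.5448 66.9474 28.6284 1.3905 0.0000 0.0000 0.0000
115.9294 101.9539 81.0327 49.7139 2.8300 0.0000 0.0000 0.0000 0.0000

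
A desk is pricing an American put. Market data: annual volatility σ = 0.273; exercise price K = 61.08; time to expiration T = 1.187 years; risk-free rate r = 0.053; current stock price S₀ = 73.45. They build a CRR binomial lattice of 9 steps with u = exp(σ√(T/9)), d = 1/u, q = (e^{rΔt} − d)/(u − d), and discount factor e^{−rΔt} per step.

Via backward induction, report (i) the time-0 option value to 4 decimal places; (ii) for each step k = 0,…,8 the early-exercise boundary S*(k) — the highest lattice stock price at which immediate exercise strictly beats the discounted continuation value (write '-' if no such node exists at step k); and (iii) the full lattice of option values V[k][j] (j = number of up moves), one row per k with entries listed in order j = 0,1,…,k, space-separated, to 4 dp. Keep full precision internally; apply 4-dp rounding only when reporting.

price = 2.4002
boundary = - - - - - 44.7407 49.4039 44.7407 49.4039
tree:
2.4002
3.7395 1.1493
5.6796 1.9310 0.4157
8.3742 3.1744 0.7655 0.0860
11.9296 5.0809 1.3903 0.1770 0.0000
16.3393 7.8662 2.4805 0.3642 0.0000 0.0000
20.5622 11.6761 4.3218 0.7494 0.0000 0.0000 0.0000
24.3866 16.3393 7.2834 1.5419 0.0000 0.0000 0.0000 0.0000
27.8500 20.5622 11.6761 3.1724 0.0000 0.0000 0.0000 0.0000 0.0000
30.9865 24.3866 16.3393 6.5270 0.0000 0.0000 0.0000 0.0000 0.0000 0.0000

Δt=0.13189  u=1.10423  d=0.90561  q=0.51055  discount=0.99303
step 9 (expiry): payoffs max(K−S,0) = 30.9865 24.3866 16.3393 6.5270 0.0000 0.0000 0.0000 0.0000 0.0000 0.0000
step 8: (k=8,j=0): S=33.2300, (K−S)⁺=27.8500, hold=27.4246 ⇒ V=27.8500 exercise | (k=8,j=1): S=40.5178, (K−S)⁺=20.5622, hold=20.1368 ⇒ V=20.5622 exercise | (k=8,j=2): S=49.4039, (K−S)⁺=11.6761, hold=11.2507 ⇒ V=11.6761 exercise | (k=8,j=3): S=60.2388, (K−S)⁺=0.8412, hold=3.1724 ⇒ V=3.1724 continue | (k=8,j=4): S=73.4500, (K−S)⁺=0.0000, hold=0.0000 ⇒ V=0.0000 continue | (k=8,j=5): S=89.5586, (K−S)⁺=0.0000, hold=0.0000 ⇒ V=0.0000 continue | (k=8,j=6): S=109.2000, (K−S)⁺=0.0000, hold=0.0000 ⇒ V=0.0000 continue | (k=8,j=7): S=133.1491, (K−S)⁺=0.0000, hold=0.0000 ⇒ V=0.0000 continue | (k=8,j=8): S=162.3505, (K−S)⁺=0.0000, hold=0.0000 ⇒ V=0.0000 continue  boundary S*=49.4039
step 7: (k=7,j=0): S=36.6934, (K−S)⁺=24.3866, hold=23.9612 ⇒ V=24.3866 exercise | (k=7,j=1): S=44.7407, (K−S)⁺=16.3393, hold=15.9138 ⇒ V=16.3393 exercise | (k=7,j=2): S=54.5530, (K−S)⁺=6.5270, hold=7.2834 ⇒ V=7.2834 continue | (k=7,j=3): S=66.5172, (K−S)⁺=0.0000, hold=1.5419 ⇒ V=1.5419 continue | (k=7,j=4): S=81.1054, (K−S)⁺=0.0000, hold=0.0000 ⇒ V=0.0000 continue | (k=7,j=5): S=98.8929, (K−S)⁺=0.0000, hold=0.0000 ⇒ V=0.0000 continue | (k=7,j=6): S=120.5814, (K−S)⁺=0.0000, hold=0.0000 ⇒ V=0.0000 continue | (k=7,j=7): S=147.0266, (K−S)⁺=0.0000, hold=0.0000 ⇒ V=0.0000 continue  boundary S*=44.7407
step 6: (k=6,j=0): S=40.5178, (K−S)⁺=20.5622, hold=20.1368 ⇒ V=20.5622 exercise | (k=6,j=1): S=49.4039, (K−S)⁺=11.6761, hold=11.6342 ⇒ V=11.6761 exercise | (k=6,j=2): S=60.2388, (K−S)⁺=0.8412, hold=4.3218 ⇒ V=4.3218 continue | (k=6,j=3): S=73.4500, (K−S)⁺=0.0000, hold=0.7494 ⇒ V=0.7494 continue | (k=6,j=4): S=89.5586, (K−S)⁺=0.0000, hold=0.0000 ⇒ V=0.0000 continue | (k=6,j=5): S=109.2000, (K−S)⁺=0.0000, hold=0.0000 ⇒ V=0.0000 continue | (k=6,j=6): S=133.1491, (K−S)⁺=0.0000, hold=0.0000 ⇒ V=0.0000 continue  boundary S*=49.4039
step 5: (k=5,j=0): S=44.7407, (K−S)⁺=16.3393, hold=15.9138 ⇒ V=16.3393 exercise | (k=5,j=1): S=54.5530, (K−S)⁺=6.5270, hold=7.8662 ⇒ V=7.8662 continue | (k=5,j=2): S=66.5172, (K−S)⁺=0.0000, hold=2.4805 ⇒ V=2.4805 continue | (k=5,j=3): S=81.1054, (K−S)⁺=0.0000, hold=0.3642 ⇒ V=0.3642 continue | (k=5,j=4): S=98.8929, (K−S)⁺=0.0000, hold=0.0000 ⇒ V=0.0000 continue | (k=5,j=5): S=120.5814, (K−S)⁺=0.0000, hold=0.0000 ⇒ V=0.0000 continue  boundary S*=44.7407
step 4: (k=4,j=0): S=49.4039, (K−S)⁺=11.6761, hold=11.9296 ⇒ V=11.9296 continue | (k=4,j=1): S=60.2388, (K−S)⁺=0.8412, hold=5.0809 ⇒ V=5.0809 continue | (k=4,j=2): S=73.4500, (K−S)⁺=0.0000, hold=1.3903 ⇒ V=1.3903 continue | (k=4,j=3): S=89.5586, (K−S)⁺=0.0000, hold=0.1770 ⇒ V=0.1770 continue | (k=4,j=4): S=109.2000, (K−S)⁺=0.0000, hold=0.0000 ⇒ V=0.0000 continue  boundary S*=-
step 3: (k=3,j=0): S=54.5530, (K−S)⁺=6.5270, hold=8.3742 ⇒ V=8.3742 continue | (k=3,j=1): S=66.5172, (K−S)⁺=0.0000, hold=3.1744 ⇒ V=3.1744 continue | (k=3,j=2): S=81.1054, (K−S)⁺=0.0000, hold=0.7655 ⇒ V=0.7655 continue | (k=3,j=3): S=98.8929, (K−S)⁺=0.0000, hold=0.0860 ⇒ V=0.0860 continue  boundary S*=-
step 2: (k=2,j=0): S=60.2388, (K−S)⁺=0.8412, hold=5.6796 ⇒ V=5.6796 continue | (k=2,j=1): S=73.4500, (K−S)⁺=0.0000, hold=1.9310 ⇒ V=1.9310 continue | (k=2,j=2): S=89.5586, (K−S)⁺=0.0000, hold=0.4157 ⇒ V=0.4157 continue  boundary S*=-
step 1: (k=1,j=0): S=66.5172, (K−S)⁺=0.0000, hold=3.7395 ⇒ V=3.7395 continue | (k=1,j=1): S=81.1054, (K−S)⁺=0.0000, hold=1.1493 ⇒ V=1.1493 continue  boundary S*=-
step 0: (k=0,j=0): S=73.4500, (K−S)⁺=0.0000, hold=2.4002 ⇒ V=2.4002 continue  boundary S*=-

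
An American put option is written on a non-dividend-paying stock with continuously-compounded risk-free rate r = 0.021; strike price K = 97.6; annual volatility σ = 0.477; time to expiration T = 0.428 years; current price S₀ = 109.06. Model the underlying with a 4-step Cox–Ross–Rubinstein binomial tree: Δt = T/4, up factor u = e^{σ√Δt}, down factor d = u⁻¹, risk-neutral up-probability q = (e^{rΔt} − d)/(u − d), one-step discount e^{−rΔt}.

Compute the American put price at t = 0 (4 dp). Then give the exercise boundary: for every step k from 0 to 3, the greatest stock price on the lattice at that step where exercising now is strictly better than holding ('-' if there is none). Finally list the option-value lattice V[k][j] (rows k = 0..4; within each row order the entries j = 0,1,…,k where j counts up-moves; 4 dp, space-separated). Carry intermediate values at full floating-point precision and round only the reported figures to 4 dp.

params: Δt=0.10700 u=1.16886 d=0.85553 q=0.46825 e^(-rΔt)=0.99776
t_4 payoffs: 39.1732 17.7750 0.0000 0.0000 0.0000
t_3: node(3,0) S=68.2929 payoff=29.3071 vs cont=29.0880 → 29.3071 [stop]  node(3,1) S=93.3044 payoff=4.2956 vs cont=9.4306 → 9.4306 [wait]  node(3,2) S=127.4761 payoff=0.0000 vs cont=0.0000 → 0.0000 [wait]  node(3,3) S=174.1628 payoff=0.0000 vs cont=0.0000 → 0.0000 [wait]  ⇒ S*(3)=68.2929
t_2: node(2,0) S=79.8250 payoff=17.7750 vs cont=19.9550 → 19.9550 [wait]  node(2,1) S=109.0600 payoff=0.0000 vs cont=5.0035 → 5.0035 [wait]  node(2,2) S=149.0020 payoff=0.0000 vs cont=0.0000 → 0.0000 [wait]  ⇒ S*(2)=-
t_1: node(1,0) S=93.3044 payoff=4.2956 vs cont=12.9249 → 12.9249 [wait]  node(1,1) S=127.4761 payoff=0.0000 vs cont=2.6546 → 2.6546 [wait]  ⇒ S*(1)=-
t_0: node(0,0) S=109.0600 payoff=0.0000 vs cont=8.0976 → 8.0976 [wait]  ⇒ S*(0)=-

price = 8.0976
boundary = - - - 68.2929
tree:
8.0976
12.9249 2.6546
19.9550 5.0035 0.0000
29.3071 9.4306 0.0000 0.0000
39.1732 17.7750 0.0000 0.0000 0.0000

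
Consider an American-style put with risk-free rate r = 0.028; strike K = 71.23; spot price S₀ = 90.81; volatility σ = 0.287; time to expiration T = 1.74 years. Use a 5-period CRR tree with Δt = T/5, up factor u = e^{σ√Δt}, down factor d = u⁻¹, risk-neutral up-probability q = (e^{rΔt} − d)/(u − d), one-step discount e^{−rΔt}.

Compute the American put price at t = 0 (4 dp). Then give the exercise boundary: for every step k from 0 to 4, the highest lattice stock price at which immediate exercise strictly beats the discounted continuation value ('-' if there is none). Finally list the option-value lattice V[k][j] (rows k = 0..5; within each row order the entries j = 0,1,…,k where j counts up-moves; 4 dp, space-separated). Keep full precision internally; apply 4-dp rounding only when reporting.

price = 3.8141
boundary = - - - - 46.1338
tree:
3.8141
6.4507 1.1086
10.6205 2.1803 0.0000
16.8239 4.2879 0.0000 0.0000
25.0962 8.4331 0.0000 0.0000 0.0000
32.2815 16.5853 0.0000 0.0000 0.0000 0.0000

params: Δt=0.34800 u=1.18448 d=0.84425 q=0.48655 e^(-rΔt)=0.99030
t_5 payoffs: 32.2815 16.5853 0.0000 0.0000 0.0000 0.0000
t_4: node(4,0) S=46.1338 payoff=25.0962 vs cont=24.4055 → 25.0962 [stop]  node(4,1) S=64.7257 payoff=6.5043 vs cont=8.4331 → 8.4331 [wait]  node(4,2) S=90.8100 payoff=0.0000 vs cont=0.0000 → 0.0000 [wait]  node(4,3) S=127.4062 payoff=0.0000 vs cont=0.0000 → 0.0000 [wait]  node(4,4) S=178.7507 payoff=0.0000 vs cont=0.0000 → 0.0000 [wait]  ⇒ S*(4)=46.1338
t_3: node(3,0) S=54.6447 payoff=16.5853 vs cont=16.8239 → 16.8239 [wait]  node(3,1) S=76.6664 payoff=0.0000 vs cont=4.2879 → 4.2879 [wait]  node(3,2) S=107.5628 payoff=0.0000 vs cont=0.0000 → 0.0000 [wait]  node(3,3) S=150.9104 payoff=0.0000 vs cont=0.0000 → 0.0000 [wait]  ⇒ S*(3)=-
t_2: node(2,0) S=64.7257 payoff=6.5043 vs cont=10.6205 → 10.6205 [wait]  node(2,1) S=90.8100 payoff=0.0000 vs cont=2.1803 → 2.1803 [wait]  node(2,2) S=127.4062 payoff=0.0000 vs cont=0.0000 → 0.0000 [wait]  ⇒ S*(2)=-
t_1: node(1,0) S=76.6664 payoff=0.0000 vs cont=6.4507 → 6.4507 [wait]  node(1,1) S=107.5628 payoff=0.0000 vs cont=1.1086 → 1.1086 [wait]  ⇒ S*(1)=-
t_0: node(0,0) S=90.8100 payoff=0.0000 vs cont=3.8141 → 3.8141 [wait]  ⇒ S*(0)=-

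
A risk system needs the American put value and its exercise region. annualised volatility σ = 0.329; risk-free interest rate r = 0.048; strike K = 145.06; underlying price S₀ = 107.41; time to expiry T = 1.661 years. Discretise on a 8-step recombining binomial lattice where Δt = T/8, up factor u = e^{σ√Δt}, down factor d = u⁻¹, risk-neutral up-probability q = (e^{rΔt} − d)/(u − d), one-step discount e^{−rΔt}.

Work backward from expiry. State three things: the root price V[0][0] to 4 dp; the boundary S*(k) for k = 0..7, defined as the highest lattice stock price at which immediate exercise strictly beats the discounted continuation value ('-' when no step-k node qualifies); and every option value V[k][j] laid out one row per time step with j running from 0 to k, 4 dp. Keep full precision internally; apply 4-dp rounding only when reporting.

Δt=0.20763, u=1.16173, d=0.86078, q=0.49587, disc=e^(-rΔt)=0.99008
k=8 terminal: V=max(K-S,0) → 112.6859 101.3672 86.0913 65.4747 37.6500 0.0972 0.0000 0.0000 0.0000
k=7: j=0 S=37.6100 intr=107.4500 cont=106.0115 V=107.4500[EX]; j=1 S=50.7593 intr=94.3007 cont=92.8622 V=94.3007[EX]; j=2 S=68.5058 intr=76.5542 cont=75.1157 V=76.5542[EX]; j=3 S=92.4568 intr=52.6032 cont=51.1647 V=52.6032[EX]; j=4 S=124.7816 intr=20.2784 cont=18.8399 V=20.2784[EX]; j=5 S=168.4078 intr=0.0000 cont=0.0485 V=0.0485[hold]; j=6 S=227.2867 intr=0.0000 cont=0.0000 V=0.0000[hold]; j=7 S=306.7508 intr=0.0000 cont=0.0000 V=0.0000[hold]  S*(7)=124.7816
k=6: j=0 S=43.6928 intr=101.3672 cont=99.9287 V=101.3672[EX]; j=1 S=58.9687 intr=86.0913 cont=84.6528 V=86.0913[EX]; j=2 S=79.5853 intr=65.4747 cont=64.0362 V=65.4747[EX]; j=3 S=107.4100 intr=37.6500 cont=36.2115 V=37.6500[EX]; j=4 S=144.9628 intr=0.0972 cont=10.1453 V=10.1453[hold]; j=5 S=195.6447 intr=0.0000 cont=0.0242 V=0.0242[hold]; j=6 S=264.0461 intr=0.0000 cont=0.0000 V=0.0000[hold]  S*(6)=107.4100
k=5: j=0 S=50.7593 intr=94.3007 cont=92.8622 V=94.3007[EX]; j=1 S=68.5058 intr=76.5542 cont=75.1157 V=76.5542[EX]; j=2 S=92.4568 intr=52.6032 cont=51.1647 V=52.6032[EX]; j=3 S=124.7816 intr=20.2784 cont=23.7731 V=23.7731[hold]; j=4 S=168.4078 intr=0.0000 cont=5.0757 V=5.0757[hold]; j=5 S=227.2867 intr=0.0000 cont=0.0121 V=0.0121[hold]  S*(5)=92.4568
k=4: j=0 S=58.9687 intr=86.0913 cont=84.6528 V=86.0913[EX]; j=1 S=79.5853 intr=65.4747 cont=64.0362 V=65.4747[EX]; j=2 S=107.4100 intr=37.6500 cont=37.9272 V=37.9272[hold]; j=3 S=144.9628 intr=0.0972 cont=14.3578 V=14.3578[hold]; j=4 S=195.6447 intr=0.0000 cont=2.5394 V=2.5394[hold]  S*(4)=79.5853
k=3: j=0 S=68.5058 intr=76.5542 cont=75.1157 V=76.5542[EX]; j=1 S=92.4568 intr=52.6032 cont=51.3008 V=52.6032[EX]; j=2 S=124.7816 intr=20.2784 cont=25.9796 V=25.9796[hold]; j=3 S=168.4078 intr=0.0000 cont=8.4131 V=8.4131[hold]  S*(3)=92.4568
k=2: j=0 S=79.5853 intr=65.4747 cont=64.0362 V=65.4747[EX]; j=1 S=107.4100 intr=37.6500 cont=39.0105 V=39.0105[hold]; j=2 S=144.9628 intr=0.0972 cont=17.0976 V=17.0976[hold]  S*(2)=79.5853
k=1: j=0 S=92.4568 intr=52.6032 cont=51.8327 V=52.6032[EX]; j=1 S=124.7816 intr=20.2784 cont=27.8654 V=27.8654[hold]  S*(1)=92.4568
k=0: j=0 S=107.4100 intr=37.6500 cont=39.9364 V=39.9364[hold]  S*(0)=-

price = 39.9364
boundary = - 92.4568 79.5853 92.4568 79.5853 92.4568 107.4100 124.7816
tree:
39.9364
52.6032 27.8654
65.4747 39.0105 17.0976
76.5542 52.6032 25.9796 8.4131
86.0913 65.4747 37.9272 14.3578 2.5394
94.3007 76.5542 52.6032 23.7731 5.0757 0.0121
101.3672 86.0913 65.4747 37.6500 10.1453 0.0242 0.0000
107.4500 94.3007 76.5542 52.6032 20.2784 0.0485 0.0000 0.0000
112.6859 101.3672 86.0913 65.4747 37.6500 0.0972 0.0000 0.0000 0.0000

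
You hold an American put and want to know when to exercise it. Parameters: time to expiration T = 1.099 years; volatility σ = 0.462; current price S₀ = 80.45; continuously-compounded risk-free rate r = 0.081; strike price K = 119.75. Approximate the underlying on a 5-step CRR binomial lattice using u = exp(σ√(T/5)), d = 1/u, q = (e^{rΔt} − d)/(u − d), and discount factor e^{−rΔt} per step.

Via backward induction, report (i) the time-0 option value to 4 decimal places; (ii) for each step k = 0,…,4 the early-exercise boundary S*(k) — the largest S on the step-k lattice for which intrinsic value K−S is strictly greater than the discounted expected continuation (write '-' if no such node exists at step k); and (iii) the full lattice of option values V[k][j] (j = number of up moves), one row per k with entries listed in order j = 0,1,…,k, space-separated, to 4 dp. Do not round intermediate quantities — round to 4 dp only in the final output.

price = 40.5905
boundary = - 64.7826 52.1664 64.7826 80.4500
tree:
40.5905
54.9674 26.9550
67.5836 39.4545 14.7928
77.7429 54.9674 24.5814 5.0355
85.9236 67.5836 39.3000 9.9961 0.0000
92.5112 77.7429 54.9674 19.8435 0.0000 0.0000

Δt=0.21980, u=1.24185, d=0.80525, q=0.48721, disc=e^(-rΔt)=0.98235
k=5 terminal: V=max(K-S,0) → 92.5112 77.7429 54.9674 19.8435 0.0000 0.0000
k=4: j=0 S=33.8264 intr=85.9236 cont=83.8105 V=85.9236[EX]; j=1 S=52.1664 intr=67.5836 cont=65.4705 V=67.5836[EX]; j=2 S=80.4500 intr=39.3000 cont=37.1869 V=39.3000[EX]; j=3 S=124.0684 intr=0.0000 cont=9.9961 V=9.9961[hold]; j=4 S=191.3359 intr=0.0000 cont=0.0000 V=0.0000[hold]  S*(4)=80.4500
k=3: j=0 S=42.0071 intr=77.7429 cont=75.6297 V=77.7429[EX]; j=1 S=64.7826 intr=54.9674 cont=52.8543 V=54.9674[EX]; j=2 S=99.9065 intr=19.8435 cont=24.5814 V=24.5814[hold]; j=3 S=154.0738 intr=0.0000 cont=5.0355 V=5.0355[hold]  S*(3)=64.7826
k=2: j=0 S=52.1664 intr=67.5836 cont=65.4705 V=67.5836[EX]; j=1 S=80.4500 intr=39.3000 cont=39.4545 V=39.4545[hold]; j=2 S=124.0684 intr=0.0000 cont=14.7928 V=14.7928[hold]  S*(2)=52.1664
k=1: j=0 S=64.7826 intr=54.9674 cont=52.9282 V=54.9674[EX]; j=1 S=99.9065 intr=19.8435 cont=26.9550 V=26.9550[hold]  S*(1)=64.7826
k=0: j=0 S=80.4500 intr=39.3000 cont=40.5905 V=40.5905[hold]  S*(0)=-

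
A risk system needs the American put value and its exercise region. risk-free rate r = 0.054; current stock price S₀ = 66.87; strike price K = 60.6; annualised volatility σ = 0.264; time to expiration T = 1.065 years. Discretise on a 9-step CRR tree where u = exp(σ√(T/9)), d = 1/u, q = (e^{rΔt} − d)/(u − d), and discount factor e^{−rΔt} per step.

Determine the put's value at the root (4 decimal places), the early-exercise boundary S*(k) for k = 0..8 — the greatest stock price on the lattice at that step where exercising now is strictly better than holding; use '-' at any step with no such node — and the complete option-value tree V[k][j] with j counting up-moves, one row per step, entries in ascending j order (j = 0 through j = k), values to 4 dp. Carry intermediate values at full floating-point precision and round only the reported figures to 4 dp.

Δt=0.11833, u=1.09507, d=0.91319, q=0.51256, disc=e^(-rΔt)=0.99363
k=9 terminal: V=max(K-S,0) → 31.0697 25.1882 18.1352 9.6775 0.0000 0.0000 0.0000 0.0000 0.0000 0.0000
k=8: j=0 S=32.3376 intr=28.2624 cont=27.8764 V=28.2624[EX]; j=1 S=38.7783 intr=21.8217 cont=21.4357 V=21.8217[EX]; j=2 S=46.5018 intr=14.0982 cont=13.7122 V=14.0982[EX]; j=3 S=55.7636 intr=4.8364 cont=4.6872 V=4.8364[EX]; j=4 S=66.8700 intr=0.0000 cont=0.0000 V=0.0000[hold]; j=5 S=80.1885 intr=0.0000 cont=0.0000 V=0.0000[hold]; j=6 S=96.1597 intr=0.0000 cont=0.0000 V=0.0000[hold]; j=7 S=115.3119 intr=0.0000 cont=0.0000 V=0.0000[hold]; j=8 S=138.2786 intr=0.0000 cont=0.0000 V=0.0000[hold]  S*(8)=55.7636
k=7: j=0 S=35.4118 intr=25.1882 cont=24.8022 V=25.1882[EX]; j=1 S=42.4648 intr=18.1352 cont=17.7492 V=18.1352[EX]; j=2 S=50.9225 intr=9.6775 cont=9.2915 V=9.6775[EX]; j=3 S=61.0648 intr=0.0000 cont=2.3425 V=2.3425[hold]; j=4 S=73.2271 intr=0.0000 cont=0.0000 V=0.0000[hold]; j=5 S=87.8118 intr=0.0000 cont=0.0000 V=0.0000[hold]; j=6 S=105.3013 intr=0.0000 cont=0.0000 V=0.0000[hold]; j=7 S=126.2741 intr=0.0000 cont=0.0000 V=0.0000[hold]  S*(7)=50.9225
k=6: j=0 S=38.7783 intr=21.8217 cont=21.4357 V=21.8217[EX]; j=1 S=46.5018 intr=14.0982 cont=13.7122 V=14.0982[EX]; j=2 S=55.7636 intr=4.8364 cont=5.8802 V=5.8802[hold]; j=3 S=66.8700 intr=0.0000 cont=1.1345 V=1.1345[hold]; j=4 S=80.1885 intr=0.0000 cont=0.0000 V=0.0000[hold]; j=5 S=96.1597 intr=0.0000 cont=0.0000 V=0.0000[hold]; j=6 S=115.3119 intr=0.0000 cont=0.0000 V=0.0000[hold]  S*(6)=46.5018
k=5: j=0 S=42.4648 intr=18.1352 cont=17.7492 V=18.1352[EX]; j=1 S=50.9225 intr=9.6775 cont=9.8230 V=9.8230[hold]; j=2 S=61.0648 intr=0.0000 cont=3.4258 V=3.4258[hold]; j=3 S=73.2271 intr=0.0000 cont=0.5495 V=0.5495[hold]; j=4 S=87.8118 intr=0.0000 cont=0.0000 V=0.0000[hold]; j=5 S=105.3013 intr=0.0000 cont=0.0000 V=0.0000[hold]  S*(5)=42.4648
k=4: j=0 S=46.5018 intr=14.0982 cont=13.7864 V=14.0982[EX]; j=1 S=55.7636 intr=4.8364 cont=6.5024 V=6.5024[hold]; j=2 S=66.8700 intr=0.0000 cont=1.9391 V=1.9391[hold]; j=3 S=80.1885 intr=0.0000 cont=0.2661 V=0.2661[hold]; j=4 S=96.1597 intr=0.0000 cont=0.0000 V=0.0000[hold]  S*(4)=46.5018
k=3: j=0 S=50.9225 intr=9.6775 cont=10.1399 V=10.1399[hold]; j=1 S=61.0648 intr=0.0000 cont=4.1369 V=4.1369[hold]; j=2 S=73.2271 intr=0.0000 cont=1.0747 V=1.0747[hold]; j=3 S=87.8118 intr=0.0000 cont=0.1289 V=0.1289[hold]  S*(3)=-
k=2: j=0 S=55.7636 intr=4.8364 cont=7.0181 V=7.0181[hold]; j=1 S=66.8700 intr=0.0000 cont=2.5510 V=2.5510[hold]; j=2 S=80.1885 intr=0.0000 cont=0.5862 V=0.5862[hold]  S*(2)=-
k=1: j=0 S=61.0648 intr=0.0000 cont=4.6983 V=4.6983[hold]; j=1 S=73.2271 intr=0.0000 cont=1.5341 V=1.5341[hold]  S*(1)=-
k=0: j=0 S=66.8700 intr=0.0000 cont=3.0569 V=3.0569[hold]  S*(0)=-

price = 3.0569
boundary = - - - - 46.5018 42.4648 46.5018 50.9225 55.7636
tree:
3.0569
4.6983 1.5341
7.0181 2.5510 0.5862
10.1399 4.1369 1.0747 0.1289
14.0982 6.5024 1.9391 0.2661 0.0000
18.1352 9.8230 3.4258 0.5495 0.0000 0.0000
21.8217 14.0982 5.8802 1.1345 0.0000 0.0000 0.0000
25.1882 18.1352 9.6775 2.3425 0.0000 0.0000 0.0000 0.0000
28.2624 21.8217 14.0982 4.8364 0.0000 0.0000 0.0000 0.0000 0.0000
31.0697 25.1882 18.1352 9.6775 0.0000 0.0000 0.0000 0.0000 0.0000 0.0000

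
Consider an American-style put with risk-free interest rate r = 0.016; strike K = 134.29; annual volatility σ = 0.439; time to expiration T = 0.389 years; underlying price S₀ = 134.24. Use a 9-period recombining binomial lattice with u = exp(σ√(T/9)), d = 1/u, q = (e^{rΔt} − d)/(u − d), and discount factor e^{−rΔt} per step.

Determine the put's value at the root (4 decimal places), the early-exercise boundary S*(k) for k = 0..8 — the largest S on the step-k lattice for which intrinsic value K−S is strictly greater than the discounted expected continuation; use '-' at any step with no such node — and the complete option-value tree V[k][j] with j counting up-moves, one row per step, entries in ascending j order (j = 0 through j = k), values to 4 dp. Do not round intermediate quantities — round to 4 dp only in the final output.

price = 14.6675
boundary = - - - - - 85.0543 93.1823 102.0870 111.8427
tree:
14.6675
19.8629 9.0824
26.1589 13.0976 4.7628
33.4052 18.3773 7.4193 1.9032
41.2614 24.9759 11.2833 3.2604 0.4414
49.2357 32.7158 16.6600 5.4977 0.8510 0.0000
56.6547 41.1077 23.7073 9.0794 1.6407 0.0000 0.0000
63.4266 49.2357 32.2030 14.5740 3.1633 0.0000 0.0000 0.0000
69.6078 56.6547 41.1077 22.4473 6.0991 0.0000 0.0000 0.0000 0.0000
75.2498 63.4266 49.2357 32.2030 11.7593 0.0000 0.0000 0.0000 0.0000 0.0000

params: Δt=0.04322 u=1.09556 d=0.91277 q=0.48098 e^(-rΔt)=0.99931
t_9 payoffs: 75.2498 63.4266 49.2357 32.2030 11.7593 0.0000 0.0000 0.0000 0.0000 0.0000
t_8: node(8,0) S=64.6822 payoff=69.6078 vs cont=69.5150 → 69.6078 [stop]  node(8,1) S=77.6353 payoff=56.6547 vs cont=56.5619 → 56.6547 [stop]  node(8,2) S=93.1823 payoff=41.1077 vs cont=41.0149 → 41.1077 [stop]  node(8,3) S=111.8427 payoff=22.4473 vs cont=22.3545 → 22.4473 [stop]  node(8,4) S=134.2400 payoff=0.0500 vs cont=6.0991 → 6.0991 [wait]  node(8,5) S=161.1225 payoff=0.0000 vs cont=0.0000 → 0.0000 [wait]  node(8,6) S=193.3884 payoff=0.0000 vs cont=0.0000 → 0.0000 [wait]  node(8,7) S=232.1159 payoff=0.0000 vs cont=0.0000 → 0.0000 [wait]  node(8,8) S=278.5987 payoff=0.0000 vs cont=0.0000 → 0.0000 [wait]  ⇒ S*(8)=111.8427
t_7: node(7,0) S=70.8634 payoff=63.4266 vs cont=63.3338 → 63.4266 [stop]  node(7,1) S=85.0543 payoff=49.2357 vs cont=49.1429 → 49.2357 [stop]  node(7,2) S=102.0870 payoff=32.2030 vs cont=32.1101 → 32.2030 [stop]  node(7,3) S=122.5307 payoff=11.7593 vs cont=14.5740 → 14.5740 [wait]  node(7,4) S=147.0683 payoff=0.0000 vs cont=3.1633 → 3.1633 [wait]  node(7,5) S=176.5198 payoff=0.0000 vs cont=0.0000 → 0.0000 [wait]  node(7,6) S=211.8691 payoff=0.0000 vs cont=0.0000 → 0.0000 [wait]  node(7,7) S=254.2974 payoff=0.0000 vs cont=0.0000 → 0.0000 [wait]  ⇒ S*(7)=102.0870
t_6: node(6,0) S=77.6353 payoff=56.6547 vs cont=56.5619 → 56.6547 [stop]  node(6,1) S=93.1823 payoff=41.1077 vs cont=41.0149 → 41.1077 [stop]  node(6,2) S=111.8427 payoff=22.4473 vs cont=23.7073 → 23.7073 [wait]  node(6,3) S=134.2400 payoff=0.0500 vs cont=9.0794 → 9.0794 [wait]  node(6,4) S=161.1225 payoff=0.0000 vs cont=1.6407 → 1.6407 [wait]  node(6,5) S=193.3884 payoff=0.0000 vs cont=0.0000 → 0.0000 [wait]  node(6,6) S=232.1159 payoff=0.0000 vs cont=0.0000 → 0.0000 [wait]  ⇒ S*(6)=93.1823
t_5: node(5,0) S=85.0543 payoff=49.2357 vs cont=49.1429 → 49.2357 [stop]  node(5,1) S=102.0870 payoff=32.2030 vs cont=32.7158 → 32.7158 [wait]  node(5,2) S=122.5307 payoff=11.7593 vs cont=16.6600 → 16.6600 [wait]  node(5,3) S=147.0683 payoff=0.0000 vs cont=5.4977 → 5.4977 [wait]  node(5,4) S=176.5198 payoff=0.0000 vs cont=0.8510 → 0.8510 [wait]  node(5,5) S=211.8691 payoff=0.0000 vs cont=0.0000 → 0.0000 [wait]  ⇒ S*(5)=85.0543
t_4: node(4,0) S=93.1823 payoff=41.1077 vs cont=41.2614 → 41.2614 [wait]  node(4,1) S=111.8427 payoff=22.4473 vs cont=24.9759 → 24.9759 [wait]  node(4,2) S=134.2400 payoff=0.0500 vs cont=11.2833 → 11.2833 [wait]  node(4,3) S=161.1225 payoff=0.0000 vs cont=3.2604 → 3.2604 [wait]  node(4,4) S=193.3884 payoff=0.0000 vs cont=0.4414 → 0.4414 [wait]  ⇒ S*(4)=-
t_3: node(3,0) S=102.0870 payoff=32.2030 vs cont=33.4052 → 33.4052 [wait]  node(3,1) S=122.5307 payoff=11.7593 vs cont=18.3773 → 18.3773 [wait]  node(3,2) S=147.0683 payoff=0.0000 vs cont=7.4193 → 7.4193 [wait]  node(3,3) S=176.5198 payoff=0.0000 vs cont=1.9032 → 1.9032 [wait]  ⇒ S*(3)=-
t_2: node(2,0) S=111.8427 payoff=22.4473 vs cont=26.1589 → 26.1589 [wait]  node(2,1) S=134.2400 payoff=0.0500 vs cont=13.0976 → 13.0976 [wait]  node(2,2) S=161.1225 payoff=0.0000 vs cont=4.7628 → 4.7628 [wait]  ⇒ S*(2)=-
t_1: node(1,0) S=122.5307 payoff=11.7593 vs cont=19.8629 → 19.8629 [wait]  node(1,1) S=147.0683 payoff=0.0000 vs cont=9.0824 → 9.0824 [wait]  ⇒ S*(1)=-
t_0: node(0,0) S=134.2400 payoff=0.0500 vs cont=14.6675 → 14.6675 [wait]  ⇒ S*(0)=-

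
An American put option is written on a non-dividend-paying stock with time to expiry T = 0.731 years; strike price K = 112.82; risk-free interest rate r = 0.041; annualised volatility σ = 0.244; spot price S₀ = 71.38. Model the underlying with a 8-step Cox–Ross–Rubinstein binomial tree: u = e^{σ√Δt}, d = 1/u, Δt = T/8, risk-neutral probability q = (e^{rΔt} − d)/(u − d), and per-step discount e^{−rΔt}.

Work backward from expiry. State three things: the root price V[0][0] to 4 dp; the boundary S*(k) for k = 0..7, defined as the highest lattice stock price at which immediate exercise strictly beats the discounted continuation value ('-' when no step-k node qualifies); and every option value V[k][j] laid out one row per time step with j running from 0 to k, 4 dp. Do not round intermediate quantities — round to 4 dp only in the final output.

price = 41.4400
boundary = 71.3800 76.8438 82.7258 89.0581 82.7258 89.0581 95.8751 103.2138
tree:
41.4400
46.5153 35.9762
51.2297 41.4400 30.0942
55.6090 46.5153 35.9762 23.7619
59.6768 51.2297 41.4400 30.0942 17.1865
63.4555 55.6090 46.5153 35.9762 23.7619 10.9197
66.9654 59.6768 51.2297 41.4400 30.0942 16.9449 5.1414
70.2258 63.4555 55.6090 46.5153 35.9762 23.7619 9.6062 0.8377
73.2543 66.9654 59.6768 51.2297 41.4400 30.0942 16.9449 1.7056 0.0000

Δt=0.09137, u=1.07655, d=0.92890, q=0.50699, disc=e^(-rΔt)=0.99626
k=8 terminal: V=max(K-S,0) → 73.2543 66.9654 59.6768 51.2297 41.4400 30.0942 16.9449 1.7056 0.0000
k=7: j=0 S=42.5942 intr=70.2258 cont=69.8039 V=70.2258[EX]; j=1 S=49.3645 intr=63.4555 cont=63.0336 V=63.4555[EX]; j=2 S=57.2110 intr=55.6090 cont=55.1871 V=55.6090[EX]; j=3 S=66.3047 intr=46.5153 cont=46.0934 V=46.5153[EX]; j=4 S=76.8438 intr=35.9762 cont=35.5543 V=35.9762[EX]; j=5 S=89.0581 intr=23.7619 cont=23.3400 V=23.7619[EX]; j=6 S=103.2138 intr=9.6062 cont=9.1843 V=9.6062[EX]; j=7 S=119.6196 intr=0.0000 cont=0.8377 V=0.8377[hold]  S*(7)=103.2138
k=6: j=0 S=45.8546 intr=66.9654 cont=66.5435 V=66.9654[EX]; j=1 S=53.1432 intr=59.6768 cont=59.2550 V=59.6768[EX]; j=2 S=61.5903 intr=51.2297 cont=50.8079 V=51.2297[EX]; j=3 S=71.3800 intr=41.4400 cont=41.0181 V=41.4400[EX]; j=4 S=82.7258 intr=30.0942 cont=29.6723 V=30.0942[EX]; j=5 S=95.8751 intr=16.9449 cont=16.5231 V=16.9449[EX]; j=6 S=111.1144 intr=1.7056 cont=5.1414 V=5.1414[hold]  S*(6)=95.8751
k=5: j=0 S=49.3645 intr=63.4555 cont=63.0336 V=63.4555[EX]; j=1 S=57.2110 intr=55.6090 cont=55.1871 V=55.6090[EX]; j=2 S=66.3047 intr=46.5153 cont=46.0934 V=46.5153[EX]; j=3 S=76.8438 intr=35.9762 cont=35.5543 V=35.9762[EX]; j=4 S=89.0581 intr=23.7619 cont=23.3400 V=23.7619[EX]; j=5 S=103.2138 intr=9.6062 cont=10.9197 V=10.9197[hold]  S*(5)=89.0581
k=4: j=0 S=53.1432 intr=59.6768 cont=59.2550 V=59.6768[EX]; j=1 S=61.5903 intr=51.2297 cont=50.8079 V=51.2297[EX]; j=2 S=71.3800 intr=41.4400 cont=41.0181 V=41.4400[EX]; j=3 S=82.7258 intr=30.0942 cont=29.6723 V=30.0942[EX]; j=4 S=95.8751 intr=16.9449 cont=17.1865 V=17.1865[hold]  S*(4)=82.7258
k=3: j=0 S=57.2110 intr=55.6090 cont=55.1871 V=55.6090[EX]; j=1 S=66.3047 intr=46.5153 cont=46.0934 V=46.5153[EX]; j=2 S=76.8438 intr=35.9762 cont=35.5543 V=35.9762[EX]; j=3 S=89.0581 intr=23.7619 cont=23.4620 V=23.7619[EX]  S*(3)=89.0581
k=2: j=0 S=61.5903 intr=51.2297 cont=50.8079 V=51.2297[EX]; j=1 S=71.3800 intr=41.4400 cont=41.0181 V=41.4400[EX]; j=2 S=82.7258 intr=30.0942 cont=29.6723 V=30.0942[EX]  S*(2)=82.7258
k=1: j=0 S=66.3047 intr=46.5153 cont=46.0934 V=46.5153[EX]; j=1 S=76.8438 intr=35.9762 cont=35.5543 V=35.9762[EX]  S*(1)=76.8438
k=0: j=0 S=71.3800 intr=41.4400 cont=41.0181 V=41.4400[EX]  S*(0)=71.3800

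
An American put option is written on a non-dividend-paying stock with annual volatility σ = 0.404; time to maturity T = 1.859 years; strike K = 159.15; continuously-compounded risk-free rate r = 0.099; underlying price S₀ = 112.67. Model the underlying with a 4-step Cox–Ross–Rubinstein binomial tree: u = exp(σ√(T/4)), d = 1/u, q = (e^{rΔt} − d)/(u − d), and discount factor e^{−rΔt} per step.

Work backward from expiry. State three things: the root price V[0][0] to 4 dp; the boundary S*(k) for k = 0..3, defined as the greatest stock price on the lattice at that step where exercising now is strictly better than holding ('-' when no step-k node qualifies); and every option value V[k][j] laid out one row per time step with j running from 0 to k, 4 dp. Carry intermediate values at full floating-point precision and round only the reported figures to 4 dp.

Δt=0.46475, u=1.31708, d=0.75926, q=0.51599, disc=e^(-rΔt)=0.95503
k=4 terminal: V=max(K-S,0) → 121.7080 94.1993 46.4800 0.0000 0.0000
k=3: j=0 S=49.3142 intr=109.8358 cont=102.6792 V=109.8358[EX]; j=1 S=85.5453 intr=73.6047 cont=66.4481 V=73.6047[EX]; j=2 S=148.3954 intr=10.7546 cont=21.4853 V=21.4853[hold]; j=3 S=257.4215 intr=0.0000 cont=0.0000 V=0.0000[hold]  S*(3)=85.5453
k=2: j=0 S=64.9507 intr=94.1993 cont=87.0427 V=94.1993[EX]; j=1 S=112.6700 intr=46.4800 cont=44.6113 V=46.4800[EX]; j=2 S=195.4486 intr=0.0000 cont=9.9316 V=9.9316[hold]  S*(2)=112.6700
k=1: j=0 S=85.5453 intr=73.6047 cont=66.4481 V=73.6047[EX]; j=1 S=148.3954 intr=10.7546 cont=26.3794 V=26.3794[hold]  S*(1)=85.5453
k=0: j=0 S=112.6700 intr=46.4800 cont=47.0230 V=47.0230[hold]  S*(0)=-

price = 47.0230
boundary = - 85.5453 112.6700 85.5453
tree:
47.0230
73.6047 26.3794
94.1993 46.4800 9.9316
109.8358 73.6047 21.4853 0.0000
121.7080 94.1993 46.4800 0.0000 0.0000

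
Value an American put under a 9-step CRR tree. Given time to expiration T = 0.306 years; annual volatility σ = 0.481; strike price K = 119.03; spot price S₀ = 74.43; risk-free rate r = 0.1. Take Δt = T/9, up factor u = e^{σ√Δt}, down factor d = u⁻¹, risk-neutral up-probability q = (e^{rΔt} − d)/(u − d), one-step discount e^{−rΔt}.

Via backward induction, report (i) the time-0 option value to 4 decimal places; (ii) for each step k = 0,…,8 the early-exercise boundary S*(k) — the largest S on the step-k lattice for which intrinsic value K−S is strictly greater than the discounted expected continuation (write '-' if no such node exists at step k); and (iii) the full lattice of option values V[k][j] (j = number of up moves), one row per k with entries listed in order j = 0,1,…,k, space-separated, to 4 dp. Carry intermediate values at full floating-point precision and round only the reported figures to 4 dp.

price = 44.6000
boundary = 74.4300 81.3329 74.4300 81.3329 88.8761 81.3329 88.8761 97.1188 106.1260
tree:
44.6000
50.9171 37.6971
56.6980 44.6000 30.2584
61.9883 50.9171 37.6971 22.9377
66.8296 56.6980 44.6000 30.1539 15.7920
71.2599 61.9883 50.9171 37.6971 22.3295 9.2842
75.3143 66.8296 56.6980 44.6000 30.1539 14.5641 4.0046
79.0246 71.2599 61.9883 50.9171 37.6971 21.9112 7.2286 0.7693
82.4199 75.3143 66.8296 56.6980 44.6000 30.1539 12.9040 1.5346 0.0000
85.5271 79.0246 71.2599 61.9883 50.9171 37.6971 21.9112 3.0614 0.0000 0.0000

params: Δt=0.03400 u=1.09274 d=0.91513 q=0.49702 e^(-rΔt)=0.99661
t_9 payoffs: 85.5271 79.0246 71.2599 61.9883 50.9171 37.6971 21.9112 3.0614 0.0000 0.0000
t_8: node(8,0) S=36.6101 payoff=82.4199 vs cont=82.0159 → 82.4199 [stop]  node(8,1) S=43.7157 payoff=75.3143 vs cont=74.9103 → 75.3143 [stop]  node(8,2) S=52.2004 payoff=66.8296 vs cont=66.4255 → 66.8296 [stop]  node(8,3) S=62.3320 payoff=56.6980 vs cont=56.2940 → 56.6980 [stop]  node(8,4) S=74.4300 payoff=44.6000 vs cont=44.1960 → 44.6000 [stop]  node(8,5) S=88.8761 payoff=30.1539 vs cont=29.7499 → 30.1539 [stop]  node(8,6) S=106.1260 payoff=12.9040 vs cont=12.5000 → 12.9040 [stop]  node(8,7) S=126.7240 payoff=0.0000 vs cont=1.5346 → 1.5346 [wait]  node(8,8) S=151.3198 payoff=0.0000 vs cont=0.0000 → 0.0000 [wait]  ⇒ S*(8)=106.1260
t_7: node(7,0) S=40.0054 payoff=79.0246 vs cont=78.6206 → 79.0246 [stop]  node(7,1) S=47.7701 payoff=71.2599 vs cont=70.8559 → 71.2599 [stop]  node(7,2) S=57.0417 payoff=61.9883 vs cont=61.5843 → 61.9883 [stop]  node(7,3) S=68.1129 payoff=50.9171 vs cont=50.5131 → 50.9171 [stop]  node(7,4) S=81.3329 payoff=37.6971 vs cont=37.2930 → 37.6971 [stop]  node(7,5) S=97.1188 payoff=21.9112 vs cont=21.5072 → 21.9112 [stop]  node(7,6) S=115.9686 payoff=3.0614 vs cont=7.2286 → 7.2286 [wait]  node(7,7) S=138.4769 payoff=0.0000 vs cont=0.7693 → 0.7693 [wait]  ⇒ S*(7)=97.1188
t_6: node(6,0) S=43.7157 payoff=75.3143 vs cont=74.9103 → 75.3143 [stop]  node(6,1) S=52.2004 payoff=66.8296 vs cont=66.4255 → 66.8296 [stop]  node(6,2) S=62.3320 payoff=56.6980 vs cont=56.2940 → 56.6980 [stop]  node(6,3) S=74.4300 payoff=44.6000 vs cont=44.1960 → 44.6000 [stop]  node(6,4) S=88.8761 payoff=30.1539 vs cont=29.7499 → 30.1539 [stop]  node(6,5) S=106.1260 payoff=12.9040 vs cont=14.5641 → 14.5641 [wait]  node(6,6) S=126.7240 payoff=0.0000 vs cont=4.0046 → 4.0046 [wait]  ⇒ S*(6)=88.8761
t_5: node(5,0) S=47.7701 payoff=71.2599 vs cont=70.8559 → 71.2599 [stop]  node(5,1) S=57.0417 payoff=61.9883 vs cont=61.5843 → 61.9883 [stop]  node(5,2) S=68.1129 payoff=50.9171 vs cont=50.5131 → 50.9171 [stop]  node(5,3) S=81.3329 payoff=37.6971 vs cont=37.2930 → 37.6971 [stop]  node(5,4) S=97.1188 payoff=21.9112 vs cont=22.3295 → 22.3295 [wait]  node(5,5) S=115.9686 payoff=3.0614 vs cont=9.2842 → 9.2842 [wait]  ⇒ S*(5)=81.3329
t_4: node(4,0) S=52.2004 payoff=66.8296 vs cont=66.4255 → 66.8296 [stop]  node(4,1) S=62.3320 payoff=56.6980 vs cont=56.2940 → 56.6980 [stop]  node(4,2) S=74.4300 payoff=44.6000 vs cont=44.1960 → 44.6000 [stop]  node(4,3) S=88.8761 payoff=30.1539 vs cont=29.9571 → 30.1539 [stop]  node(4,4) S=106.1260 payoff=12.9040 vs cont=15.7920 → 15.7920 [wait]  ⇒ S*(4)=88.8761
t_3: node(3,0) S=57.0417 payoff=61.9883 vs cont=61.5843 → 61.9883 [stop]  node(3,1) S=68.1129 payoff=50.9171 vs cont=50.5131 → 50.9171 [stop]  node(3,2) S=81.3329 payoff=37.6971 vs cont=37.2930 → 37.6971 [stop]  node(3,3) S=97.1188 payoff=21.9112 vs cont=22.9377 → 22.9377 [wait]  ⇒ S*(3)=81.3329
t_2: node(2,0) S=62.3320 payoff=56.6980 vs cont=56.2940 → 56.6980 [stop]  node(2,1) S=74.4300 payoff=44.6000 vs cont=44.1960 → 44.6000 [stop]  node(2,2) S=88.8761 payoff=30.1539 vs cont=30.2584 → 30.2584 [wait]  ⇒ S*(2)=74.4300
t_1: node(1,0) S=68.1129 payoff=50.9171 vs cont=50.5131 → 50.9171 [stop]  node(1,1) S=81.3329 payoff=37.6971 vs cont=37.3448 → 37.6971 [stop]  ⇒ S*(1)=81.3329
t_0: node(0,0) S=74.4300 payoff=44.6000 vs cont=44.1960 → 44.6000 [stop]  ⇒ S*(0)=74.4300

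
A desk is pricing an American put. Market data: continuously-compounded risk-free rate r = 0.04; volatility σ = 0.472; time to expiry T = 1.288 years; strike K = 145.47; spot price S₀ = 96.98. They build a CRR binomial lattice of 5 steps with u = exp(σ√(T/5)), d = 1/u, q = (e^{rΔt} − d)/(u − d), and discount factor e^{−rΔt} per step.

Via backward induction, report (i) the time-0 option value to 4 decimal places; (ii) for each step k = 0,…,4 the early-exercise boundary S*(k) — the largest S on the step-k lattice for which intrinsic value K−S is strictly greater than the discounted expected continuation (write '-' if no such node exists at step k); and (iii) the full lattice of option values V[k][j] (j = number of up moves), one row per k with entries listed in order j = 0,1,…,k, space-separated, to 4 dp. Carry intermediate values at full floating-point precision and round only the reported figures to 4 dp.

params: Δt=0.25760 u=1.27069 d=0.78697 q=0.46181 e^(-rΔt)=0.98975
t_5 payoffs: 116.1959 98.2025 69.1493 22.2384 0.0000 0.0000
t_4: node(4,0) S=37.1983 payoff=108.2717 vs cont=106.7805 → 108.2717 [stop]  node(4,1) S=60.0624 payoff=85.4076 vs cont=83.9164 → 85.4076 [stop]  node(4,2) S=96.9800 payoff=48.4900 vs cont=46.9988 → 48.4900 [stop]  node(4,3) S=156.5891 payoff=0.0000 vs cont=11.8459 → 11.8459 [wait]  node(4,4) S=252.8373 payoff=0.0000 vs cont=0.0000 → 0.0000 [wait]  ⇒ S*(4)=96.9800
t_3: node(3,0) S=47.2675 payoff=98.2025 vs cont=96.7112 → 98.2025 [stop]  node(3,1) S=76.3207 payoff=69.1493 vs cont=67.6581 → 69.1493 [stop]  node(3,2) S=123.2316 payoff=22.2384 vs cont=31.2439 → 31.2439 [wait]  node(3,3) S=198.9763 payoff=0.0000 vs cont=6.3100 → 6.3100 [wait]  ⇒ S*(3)=76.3207
t_2: node(2,0) S=60.0624 payoff=85.4076 vs cont=83.9164 → 85.4076 [stop]  node(2,1) S=96.9800 payoff=48.4900 vs cont=51.1149 → 51.1149 [wait]  node(2,2) S=156.5891 payoff=0.0000 vs cont=19.5270 → 19.5270 [wait]  ⇒ S*(2)=60.0624
t_1: node(1,0) S=76.3207 payoff=69.1493 vs cont=68.8578 → 69.1493 [stop]  node(1,1) S=123.2316 payoff=22.2384 vs cont=36.1530 → 36.1530 [wait]  ⇒ S*(1)=76.3207
t_0: node(0,0) S=96.9800 payoff=48.4900 vs cont=53.3587 → 53.3587 [wait]  ⇒ S*(0)=-

price = 53.3587
boundary = - 76.3207 60.0624 76.3207 96.9800
tree:
53.3587
69.1493 36.1530
85.4076 51.1149 19.5270
98.2025 69.1493 31.2439 6.3100
108.2717 85.4076 48.4900 11.8459 0.0000
116.1959 98.2025 69.1493 22.2384 0.0000 0.0000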